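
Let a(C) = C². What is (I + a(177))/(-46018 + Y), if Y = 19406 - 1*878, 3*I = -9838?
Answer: -84149/82470 ≈ -1.0204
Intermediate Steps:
I = -9838/3 (I = (⅓)*(-9838) = -9838/3 ≈ -3279.3)
Y = 18528 (Y = 19406 - 878 = 18528)
(I + a(177))/(-46018 + Y) = (-9838/3 + 177²)/(-46018 + 18528) = (-9838/3 + 31329)/(-27490) = (84149/3)*(-1/27490) = -84149/82470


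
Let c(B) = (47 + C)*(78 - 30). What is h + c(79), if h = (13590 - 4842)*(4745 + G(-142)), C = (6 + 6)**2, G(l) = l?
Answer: 40276212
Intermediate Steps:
C = 144 (C = 12**2 = 144)
c(B) = 9168 (c(B) = (47 + 144)*(78 - 30) = 191*48 = 9168)
h = 40267044 (h = (13590 - 4842)*(4745 - 142) = 8748*4603 = 40267044)
h + c(79) = 40267044 + 9168 = 40276212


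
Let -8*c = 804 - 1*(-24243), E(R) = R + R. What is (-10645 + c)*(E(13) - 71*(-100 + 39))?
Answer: -480171899/8 ≈ -6.0022e+7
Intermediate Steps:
E(R) = 2*R
c = -25047/8 (c = -(804 - 1*(-24243))/8 = -(804 + 24243)/8 = -1/8*25047 = -25047/8 ≈ -3130.9)
(-10645 + c)*(E(13) - 71*(-100 + 39)) = (-10645 - 25047/8)*(2*13 - 71*(-100 + 39)) = -110207*(26 - 71*(-61))/8 = -110207*(26 + 4331)/8 = -110207/8*4357 = -480171899/8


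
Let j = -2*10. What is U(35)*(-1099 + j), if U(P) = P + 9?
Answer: -49236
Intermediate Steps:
U(P) = 9 + P
j = -20
U(35)*(-1099 + j) = (9 + 35)*(-1099 - 20) = 44*(-1119) = -49236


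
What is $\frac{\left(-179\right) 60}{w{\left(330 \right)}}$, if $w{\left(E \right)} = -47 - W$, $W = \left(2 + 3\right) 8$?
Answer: $\frac{3580}{29} \approx 123.45$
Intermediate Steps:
$W = 40$ ($W = 5 \cdot 8 = 40$)
$w{\left(E \right)} = -87$ ($w{\left(E \right)} = -47 - 40 = -87$)
$\frac{\left(-179\right) 60}{w{\left(330 \right)}} = \frac{\left(-179\right) 60}{-87} = \left(-10740\right) \left(- \frac{1}{87}\right) = \frac{3580}{29}$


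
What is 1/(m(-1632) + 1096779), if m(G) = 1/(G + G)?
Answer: 3264/3579886655 ≈ 9.1176e-7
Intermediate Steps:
m(G) = 1/(2*G)
1/(m(-1632) + 1096779) = 1/((½)/(-1632) + 1096779) = 1/((½)*(-1/1632) + 1096779) = 1/(-1/3264 + 1096779) = 1/(3579886655/3264) = 3264/3579886655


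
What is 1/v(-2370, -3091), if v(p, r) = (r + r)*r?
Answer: 1/19108562 ≈ 5.2333e-8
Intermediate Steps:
v(p, r) = 2*r² (v(p, r) = (2*r)*r = 2*r²)
1/v(-2370, -3091) = 1/(2*(-3091)²) = 1/(2*9554281) = 1/19108562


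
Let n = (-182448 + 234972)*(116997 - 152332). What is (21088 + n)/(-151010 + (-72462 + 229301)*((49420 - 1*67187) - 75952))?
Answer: 1855914452/14698945251 ≈ 0.12626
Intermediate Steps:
n = -1855935540 (n = 52524*(-35335) = -1855935540)
(21088 + n)/(-151010 + (-72462 + 229301)*((49420 - 1*67187) - 75952)) = (21088 - 1855935540)/(-151010 + (-72462 + 229301)*((49420 - 1*67187) - 75952)) = -1855914452/(-151010 + 156839*((49420 - 67187) - 75952)) = -1855914452/(-151010 + 156839*(-17767 - 75952)) = -1855914452/(-151010 + 156839*(-93719)) = -1855914452/(-151010 - 14698794241) = -1855914452/(-14698945251) = -1855914452*(-1/14698945251) = 1855914452/14698945251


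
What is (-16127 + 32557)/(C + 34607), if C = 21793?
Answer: 1643/5640 ≈ 0.29131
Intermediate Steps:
(-16127 + 32557)/(C + 34607) = (-16127 + 32557)/(21793 + 34607) = 16430/56400 = 16430*(1/56400) = 1643/5640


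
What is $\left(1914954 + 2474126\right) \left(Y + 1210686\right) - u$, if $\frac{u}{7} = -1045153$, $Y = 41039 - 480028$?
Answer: $3387047184831$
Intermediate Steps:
$Y = -438989$ ($Y = 41039 - 480028 = -438989$)
$u = -7316071$ ($u = 7 \left(-1045153\right) = -7316071$)
$\left(1914954 + 2474126\right) \left(Y + 1210686\right) - u = \left(1914954 + 2474126\right) \left(-438989 + 1210686\right) - -7316071 = 4389080 \cdot 771697 + 7316071 = 3387039868760 + 7316071 = 3387047184831$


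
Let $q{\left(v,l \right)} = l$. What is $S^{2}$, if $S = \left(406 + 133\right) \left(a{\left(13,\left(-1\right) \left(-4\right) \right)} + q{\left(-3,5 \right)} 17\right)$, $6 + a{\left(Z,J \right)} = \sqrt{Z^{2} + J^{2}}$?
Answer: $1866887946 + 45902318 \sqrt{185} \approx 2.4912 \cdot 10^{9}$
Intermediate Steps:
$a{\left(Z,J \right)} = -6 + \sqrt{J^{2} + Z^{2}}$ ($a{\left(Z,J \right)} = -6 + \sqrt{Z^{2} + J^{2}} = -6 + \sqrt{J^{2} + Z^{2}}$)
$S = 42581 + 539 \sqrt{185}$ ($S = \left(406 + 133\right) \left(\left(-6 + \sqrt{\left(\left(-1\right) \left(-4\right)\right)^{2} + 13^{2}}\right) + 5 \cdot 17\right) = 539 \left(\left(-6 + \sqrt{4^{2} + 169}\right) + 85\right) = 539 \left(\left(-6 + \sqrt{16 + 169}\right) + 85\right) = 539 \left(\left(-6 + \sqrt{185}\right) + 85\right) = 539 \left(79 + \sqrt{185}\right) = 42581 + 539 \sqrt{185} \approx 49912.0$)
$S^{2} = \left(42581 + 539 \sqrt{185}\right)^{2}$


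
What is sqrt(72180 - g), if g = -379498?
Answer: sqrt(451678) ≈ 672.07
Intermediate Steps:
sqrt(72180 - g) = sqrt(72180 - 1*(-379498)) = sqrt(72180 + 379498) = sqrt(451678)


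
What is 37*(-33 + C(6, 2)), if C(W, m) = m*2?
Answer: -1073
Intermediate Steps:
C(W, m) = 2*m
37*(-33 + C(6, 2)) = 37*(-33 + 2*2) = 37*(-33 + 4) = 37*(-29) = -1073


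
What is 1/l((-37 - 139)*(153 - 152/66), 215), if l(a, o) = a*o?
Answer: -3/17107120 ≈ -1.7537e-7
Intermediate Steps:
1/l((-37 - 139)*(153 - 152/66), 215) = 1/(((-37 - 139)*(153 - 152/66))*215) = 1/(-176*(153 - 152*1/66)*215) = 1/(-176*(153 - 76/33)*215) = 1/(-176*4973/33*215) = 1/(-79568/3*215) = 1/(-17107120/3) = -3/17107120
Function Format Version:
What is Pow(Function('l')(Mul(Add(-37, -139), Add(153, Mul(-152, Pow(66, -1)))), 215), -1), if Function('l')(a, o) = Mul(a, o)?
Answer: Rational(-3, 17107120) ≈ -1.7537e-7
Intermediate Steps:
Pow(Function('l')(Mul(Add(-37, -139), Add(153, Mul(-152, Pow(66, -1)))), 215), -1) = Pow(Mul(Mul(Add(-37, -139), Add(153, Mul(-152, Pow(66, -1)))), 215), -1) = Pow(Mul(Mul(-176, Add(153, Mul(-152, Rational(1, 66)))), 215), -1) = Pow(Mul(Mul(-176, Add(153, Rational(-76, 33))), 215), -1) = Pow(Mul(Mul(-176, Rational(4973, 33)), 215), -1) = Pow(Mul(Rational(-79568, 3), 215), -1) = Pow(Rational(-17107120, 3), -1) = Rational(-3, 17107120)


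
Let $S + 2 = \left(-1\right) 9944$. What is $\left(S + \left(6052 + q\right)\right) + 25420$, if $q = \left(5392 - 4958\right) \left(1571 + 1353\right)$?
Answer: $1290542$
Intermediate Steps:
$S = -9946$ ($S = -2 - 9944 = -9946$)
$q = 1269016$ ($q = 434 \cdot 2924 = 1269016$)
$\left(S + \left(6052 + q\right)\right) + 25420 = \left(-9946 + \left(6052 + 1269016\right)\right) + 25420 = \left(-9946 + 1275068\right) + 25420 = 1265122 + 25420 = 1290542$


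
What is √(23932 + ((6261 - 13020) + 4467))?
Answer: 2*√5410 ≈ 147.11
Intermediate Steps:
√(23932 + ((6261 - 13020) + 4467)) = √(23932 + (-6759 + 4467)) = √(23932 - 2292) = √21640 = 2*√5410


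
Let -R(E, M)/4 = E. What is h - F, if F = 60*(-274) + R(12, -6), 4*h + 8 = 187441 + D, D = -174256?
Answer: 79129/4 ≈ 19782.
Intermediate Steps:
R(E, M) = -4*E
h = 13177/4 (h = -2 + (187441 - 174256)/4 = -2 + (1/4)*13185 = -2 + 13185/4 = 13177/4 ≈ 3294.3)
F = -16488 (F = 60*(-274) - 4*12 = -16440 - 48 = -16488)
h - F = 13177/4 - 1*(-16488) = 13177/4 + 16488 = 79129/4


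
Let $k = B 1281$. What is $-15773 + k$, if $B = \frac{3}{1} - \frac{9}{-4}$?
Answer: $- \frac{36191}{4} \approx -9047.8$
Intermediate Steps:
$B = \frac{21}{4}$ ($B = 3 \cdot 1 - - \frac{9}{4} = 3 + \frac{9}{4} = \frac{21}{4} \approx 5.25$)
$k = \frac{26901}{4}$ ($k = \frac{21}{4} \cdot 1281 = \frac{26901}{4} \approx 6725.3$)
$-15773 + k = -15773 + \frac{26901}{4} = - \frac{36191}{4}$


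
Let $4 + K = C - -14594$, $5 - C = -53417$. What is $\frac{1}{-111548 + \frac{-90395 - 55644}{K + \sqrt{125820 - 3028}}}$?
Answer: $- \frac{515976249601364}{57557226651713937457} - \frac{292078 \sqrt{30698}}{57557226651713937457} \approx -8.9646 \cdot 10^{-6}$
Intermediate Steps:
$C = 53422$ ($C = 5 - -53417 = 5 + 53417 = 53422$)
$K = 68012$ ($K = -4 + \left(53422 - -14594\right) = -4 + \left(53422 + 14594\right) = -4 + 68016 = 68012$)
$\frac{1}{-111548 + \frac{-90395 - 55644}{K + \sqrt{125820 - 3028}}} = \frac{1}{-111548 + \frac{-90395 - 55644}{68012 + \sqrt{125820 - 3028}}} = \frac{1}{-111548 - \frac{146039}{68012 + \sqrt{122792}}} = \frac{1}{-111548 - \frac{146039}{68012 + 2 \sqrt{30698}}}$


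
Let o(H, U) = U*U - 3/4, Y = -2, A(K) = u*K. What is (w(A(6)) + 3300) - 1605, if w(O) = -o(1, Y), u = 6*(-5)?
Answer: 6767/4 ≈ 1691.8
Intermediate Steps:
u = -30
A(K) = -30*K
o(H, U) = -¾ + U² (o(H, U) = U² - 3*¼ = U² - ¾ = -¾ + U²)
w(O) = -13/4 (w(O) = -(-¾ + (-2)²) = -(-¾ + 4) = -1*13/4 = -13/4)
(w(A(6)) + 3300) - 1605 = (-13/4 + 3300) - 1605 = 13187/4 - 1605 = 6767/4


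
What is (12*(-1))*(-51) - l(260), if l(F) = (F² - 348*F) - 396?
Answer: 23888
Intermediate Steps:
l(F) = -396 + F² - 348*F
(12*(-1))*(-51) - l(260) = (12*(-1))*(-51) - (-396 + 260² - 348*260) = -12*(-51) - (-396 + 67600 - 90480) = 612 - 1*(-23276) = 612 + 23276 = 23888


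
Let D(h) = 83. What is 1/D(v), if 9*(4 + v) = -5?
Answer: 1/83 ≈ 0.012048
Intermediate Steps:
v = -41/9 (v = -4 + (⅑)*(-5) = -4 - 5/9 = -41/9 ≈ -4.5556)
1/D(v) = 1/83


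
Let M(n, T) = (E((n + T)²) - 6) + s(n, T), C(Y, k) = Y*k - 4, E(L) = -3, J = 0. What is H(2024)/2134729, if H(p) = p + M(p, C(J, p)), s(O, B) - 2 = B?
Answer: 2013/2134729 ≈ 0.00094298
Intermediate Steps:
s(O, B) = 2 + B
C(Y, k) = -4 + Y*k
M(n, T) = -7 + T (M(n, T) = (-3 - 6) + (2 + T) = -9 + (2 + T) = -7 + T)
H(p) = -11 + p (H(p) = p + (-7 + (-4 + 0*p)) = p + (-7 + (-4 + 0)) = p + (-7 - 4) = p - 11 = -11 + p)
H(2024)/2134729 = (-11 + 2024)/2134729 = 2013*(1/2134729) = 2013/2134729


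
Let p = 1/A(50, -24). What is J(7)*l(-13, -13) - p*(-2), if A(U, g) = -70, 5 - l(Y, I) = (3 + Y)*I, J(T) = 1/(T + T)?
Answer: -627/70 ≈ -8.9571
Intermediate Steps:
J(T) = 1/(2*T)
l(Y, I) = 5 - I*(3 + Y) (l(Y, I) = 5 - (3 + Y)*I = 5 - I*(3 + Y))
p = -1/70 (p = 1/(-70) = -1/70 ≈ -0.014286)
J(7)*l(-13, -13) - p*(-2) = ((½)/7)*(5 - 3*(-13) - 1*(-13)*(-13)) - (-1)*(-2)/70 = ((½)*(⅐))*(5 + 39 - 169) - 1*1/35 = (1/14)*(-125) - 1/35 = -125/14 - 1/35 = -627/70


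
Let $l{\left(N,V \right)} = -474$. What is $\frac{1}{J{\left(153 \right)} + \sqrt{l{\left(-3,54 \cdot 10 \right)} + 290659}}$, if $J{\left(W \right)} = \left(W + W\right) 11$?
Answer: $\frac{3366}{11039771} - \frac{\sqrt{290185}}{11039771} \approx 0.0002561$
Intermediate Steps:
$J{\left(W \right)} = 22 W$ ($J{\left(W \right)} = 2 W 11 = 22 W$)
$\frac{1}{J{\left(153 \right)} + \sqrt{l{\left(-3,54 \cdot 10 \right)} + 290659}} = \frac{1}{22 \cdot 153 + \sqrt{-474 + 290659}} = \frac{1}{3366 + \sqrt{290185}}$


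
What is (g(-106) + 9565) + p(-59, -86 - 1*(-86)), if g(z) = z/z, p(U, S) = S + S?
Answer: 9566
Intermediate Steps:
p(U, S) = 2*S
g(z) = 1
(g(-106) + 9565) + p(-59, -86 - 1*(-86)) = (1 + 9565) + 2*(-86 - 1*(-86)) = 9566 + 2*(-86 + 86) = 9566 + 2*0 = 9566 + 0 = 9566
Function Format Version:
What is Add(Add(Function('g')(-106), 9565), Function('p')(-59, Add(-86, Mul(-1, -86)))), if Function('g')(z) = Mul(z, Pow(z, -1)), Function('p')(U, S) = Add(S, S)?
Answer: 9566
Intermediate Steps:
Function('p')(U, S) = Mul(2, S)
Function('g')(z) = 1
Add(Add(Function('g')(-106), 9565), Function('p')(-59, Add(-86, Mul(-1, -86)))) = Add(Add(1, 9565), Mul(2, Add(-86, Mul(-1, -86)))) = Add(9566, Mul(2, Add(-86, 86))) = Add(9566, Mul(2, 0)) = Add(9566, 0) = 9566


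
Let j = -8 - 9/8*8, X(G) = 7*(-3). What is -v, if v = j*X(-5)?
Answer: -357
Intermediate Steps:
X(G) = -21
j = -17 (j = -8 - 9*1/8*8 = -8 - 9/8*8 = -8 - 9 = -17)
v = 357 (v = -17*(-21) = 357)
-v = -1*357 = -357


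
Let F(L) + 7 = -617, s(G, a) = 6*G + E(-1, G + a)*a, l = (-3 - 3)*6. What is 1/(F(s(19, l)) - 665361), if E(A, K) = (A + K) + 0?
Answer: -1/665985 ≈ -1.5015e-6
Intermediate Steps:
E(A, K) = A + K
l = -36 (l = -6*6 = -36)
s(G, a) = 6*G + a*(-1 + G + a) (s(G, a) = 6*G + (-1 + (G + a))*a = 6*G + (-1 + G + a)*a = 6*G + a*(-1 + G + a))
F(L) = -624 (F(L) = -7 - 617 = -624)
1/(F(s(19, l)) - 665361) = 1/(-624 - 665361) = 1/(-665985) = -1/665985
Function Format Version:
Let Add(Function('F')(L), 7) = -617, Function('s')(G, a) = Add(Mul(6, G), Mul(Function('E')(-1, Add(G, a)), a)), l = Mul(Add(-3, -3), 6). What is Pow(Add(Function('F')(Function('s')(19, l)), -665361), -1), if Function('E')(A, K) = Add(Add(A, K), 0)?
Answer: Rational(-1, 665985) ≈ -1.5015e-6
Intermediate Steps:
Function('E')(A, K) = Add(A, K)
l = -36 (l = Mul(-6, 6) = -36)
Function('s')(G, a) = Add(Mul(6, G), Mul(a, Add(-1, G, a))) (Function('s')(G, a) = Add(Mul(6, G), Mul(Add(-1, Add(G, a)), a)) = Add(Mul(6, G), Mul(Add(-1, G, a), a)) = Add(Mul(6, G), Mul(a, Add(-1, G, a))))
Function('F')(L) = -624 (Function('F')(L) = Add(-7, -617) = -624)
Pow(Add(Function('F')(Function('s')(19, l)), -665361), -1) = Pow(Add(-624, -665361), -1) = Pow(-665985, -1) = Rational(-1, 665985)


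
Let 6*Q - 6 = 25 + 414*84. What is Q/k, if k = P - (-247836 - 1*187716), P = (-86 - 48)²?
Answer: 34807/2721048 ≈ 0.012792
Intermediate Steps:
P = 17956 (P = (-134)² = 17956)
k = 453508 (k = 17956 - (-247836 - 1*187716) = 17956 - (-247836 - 187716) = 17956 - 1*(-435552) = 17956 + 435552 = 453508)
Q = 34807/6 (Q = 1 + (25 + 414*84)/6 = 1 + (25 + 34776)/6 = 1 + (⅙)*34801 = 1 + 34801/6 = 34807/6 ≈ 5801.2)
Q/k = (34807/6)/453508 = (34807/6)*(1/453508) = 34807/2721048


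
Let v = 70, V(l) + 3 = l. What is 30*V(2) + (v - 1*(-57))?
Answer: 97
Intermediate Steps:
V(l) = -3 + l
30*V(2) + (v - 1*(-57)) = 30*(-3 + 2) + (70 - 1*(-57)) = 30*(-1) + (70 + 57) = -30 + 127 = 97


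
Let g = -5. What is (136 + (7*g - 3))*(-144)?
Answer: -14112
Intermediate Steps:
(136 + (7*g - 3))*(-144) = (136 + (7*(-5) - 3))*(-144) = (136 + (-35 - 3))*(-144) = (136 - 38)*(-144) = 98*(-144) = -14112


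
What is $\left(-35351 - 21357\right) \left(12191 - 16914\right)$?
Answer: $267831884$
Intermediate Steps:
$\left(-35351 - 21357\right) \left(12191 - 16914\right) = \left(-56708\right) \left(-4723\right) = 267831884$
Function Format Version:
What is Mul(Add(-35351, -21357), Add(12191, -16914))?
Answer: 267831884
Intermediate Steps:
Mul(Add(-35351, -21357), Add(12191, -16914)) = Mul(-56708, -4723) = 267831884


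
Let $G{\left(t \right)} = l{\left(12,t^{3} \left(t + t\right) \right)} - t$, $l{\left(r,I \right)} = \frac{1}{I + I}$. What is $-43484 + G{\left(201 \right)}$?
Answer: $- \frac{285217757566739}{6528963204} \approx -43685.0$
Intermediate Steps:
$l{\left(r,I \right)} = \frac{1}{2 I}$
$G{\left(t \right)} = - t + \frac{1}{4 t^{4}}$ ($G{\left(t \right)} = \frac{1}{2 t^{3} \left(t + t\right)} - t = \frac{1}{2 t^{3} \cdot 2 t} - t = \frac{1}{2 \cdot 2 t^{4}} - t = \frac{\frac{1}{2} \frac{1}{t^{4}}}{2} - t = \frac{1}{4 t^{4}} - t = - t + \frac{1}{4 t^{4}}$)
$-43484 + G{\left(201 \right)} = -43484 + \left(\left(-1\right) 201 + \frac{1}{4 \cdot 1632240801}\right) = -43484 + \left(-201 + \frac{1}{4} \cdot \frac{1}{1632240801}\right) = -43484 + \left(-201 + \frac{1}{6528963204}\right) = -43484 - \frac{1312321604003}{6528963204} = - \frac{285217757566739}{6528963204}$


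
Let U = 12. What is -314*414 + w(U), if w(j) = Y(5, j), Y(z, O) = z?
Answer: -129991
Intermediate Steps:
w(j) = 5
-314*414 + w(U) = -314*414 + 5 = -129996 + 5 = -129991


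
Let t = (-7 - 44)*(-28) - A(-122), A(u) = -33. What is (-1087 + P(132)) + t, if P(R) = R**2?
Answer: 17798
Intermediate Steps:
t = 1461 (t = (-7 - 44)*(-28) - 1*(-33) = -51*(-28) + 33 = 1428 + 33 = 1461)
(-1087 + P(132)) + t = (-1087 + 132**2) + 1461 = (-1087 + 17424) + 1461 = 16337 + 1461 = 17798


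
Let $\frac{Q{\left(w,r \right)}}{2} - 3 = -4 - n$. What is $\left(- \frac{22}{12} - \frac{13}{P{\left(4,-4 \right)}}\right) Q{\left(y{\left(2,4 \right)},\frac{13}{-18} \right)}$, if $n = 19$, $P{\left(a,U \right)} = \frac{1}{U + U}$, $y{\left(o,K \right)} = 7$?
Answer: $- \frac{12260}{3} \approx -4086.7$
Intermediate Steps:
$P{\left(a,U \right)} = \frac{1}{2 U}$
$Q{\left(w,r \right)} = -40$ ($Q{\left(w,r \right)} = 6 + 2 \left(-4 - 19\right) = 6 + 2 \left(-23\right) = 6 - 46 = -40$)
$\left(- \frac{22}{12} - \frac{13}{P{\left(4,-4 \right)}}\right) Q{\left(y{\left(2,4 \right)},\frac{13}{-18} \right)} = \left(- \frac{22}{12} - \frac{13}{\frac{1}{2} \frac{1}{-4}}\right) \left(-40\right) = \left(\left(-22\right) \frac{1}{12} - \frac{13}{\frac{1}{2} \left(- \frac{1}{4}\right)}\right) \left(-40\right) = \left(- \frac{11}{6} - \frac{13}{- \frac{1}{8}}\right) \left(-40\right) = \left(- \frac{11}{6} - -104\right) \left(-40\right) = \left(- \frac{11}{6} + 104\right) \left(-40\right) = \frac{613}{6} \left(-40\right) = - \frac{12260}{3}$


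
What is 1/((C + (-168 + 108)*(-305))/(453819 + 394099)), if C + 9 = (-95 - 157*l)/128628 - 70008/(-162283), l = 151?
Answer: 2949926185109772/63635665906457 ≈ 46.357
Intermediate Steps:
C = -30454151743/3479022954 (C = -9 + ((-95 - 157*151)/128628 - 70008/(-162283)) = -9 + ((-95 - 23707)*(1/128628) - 70008*(-1/162283)) = -9 + (-23802*1/128628 + 70008/162283) = -9 + (-3967/21438 + 70008/162283) = -9 + 857054843/3479022954 = -30454151743/3479022954 ≈ -8.7536)
1/((C + (-168 + 108)*(-305))/(453819 + 394099)) = 1/((-30454151743/3479022954 + (-168 + 108)*(-305))/(453819 + 394099)) = 1/((-30454151743/3479022954 - 60*(-305))/847918) = 1/((-30454151743/3479022954 + 18300)*(1/847918)) = 1/((63635665906457/3479022954)*(1/847918)) = 1/(63635665906457/2949926185109772) = 2949926185109772/63635665906457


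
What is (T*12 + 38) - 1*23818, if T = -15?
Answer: -23960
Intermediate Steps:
(T*12 + 38) - 1*23818 = (-15*12 + 38) - 1*23818 = (-180 + 38) - 23818 = -142 - 23818 = -23960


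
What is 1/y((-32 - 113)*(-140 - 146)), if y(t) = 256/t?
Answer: 20735/128 ≈ 161.99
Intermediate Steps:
1/y((-32 - 113)*(-140 - 146)) = 1/(256/(((-32 - 113)*(-140 - 146)))) = 1/(256/((-145*(-286)))) = 1/(256/41470) = 1/(256*(1/41470)) = 1/(128/20735) = 20735/128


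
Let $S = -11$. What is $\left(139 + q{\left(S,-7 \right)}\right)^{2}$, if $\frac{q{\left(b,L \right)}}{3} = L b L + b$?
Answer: $2283121$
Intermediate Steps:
$q{\left(b,L \right)} = 3 b + 3 b L^{2}$ ($q{\left(b,L \right)} = 3 \left(L b L + b\right) = 3 \left(b L^{2} + b\right) = 3 \left(b + b L^{2}\right) = 3 b + 3 b L^{2}$)
$\left(139 + q{\left(S,-7 \right)}\right)^{2} = \left(139 + 3 \left(-11\right) \left(1 + \left(-7\right)^{2}\right)\right)^{2} = \left(139 + 3 \left(-11\right) \left(1 + 49\right)\right)^{2} = \left(139 + 3 \left(-11\right) 50\right)^{2} = \left(139 - 1650\right)^{2} = \left(-1511\right)^{2} = 2283121$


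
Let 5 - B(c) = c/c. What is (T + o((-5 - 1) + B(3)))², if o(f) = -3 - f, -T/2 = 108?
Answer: 47089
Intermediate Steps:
T = -216 (T = -2*108 = -216)
B(c) = 4 (B(c) = 5 - c/c = 5 - 1*1 = 5 - 1 = 4)
(T + o((-5 - 1) + B(3)))² = (-216 + (-3 - ((-5 - 1) + 4)))² = (-216 + (-3 - (-6 + 4)))² = (-216 + (-3 - 1*(-2)))² = (-216 + (-3 + 2))² = (-216 - 1)² = (-217)² = 47089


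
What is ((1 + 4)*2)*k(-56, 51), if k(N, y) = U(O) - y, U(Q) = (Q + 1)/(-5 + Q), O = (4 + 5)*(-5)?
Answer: -2506/5 ≈ -501.20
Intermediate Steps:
O = -45 (O = 9*(-5) = -45)
U(Q) = (1 + Q)/(-5 + Q)
k(N, y) = 22/25 - y (k(N, y) = (1 - 45)/(-5 - 45) - y = -44/(-50) - y = -1/50*(-44) - y = 22/25 - y)
((1 + 4)*2)*k(-56, 51) = ((1 + 4)*2)*(22/25 - 1*51) = (5*2)*(22/25 - 51) = 10*(-1253/25) = -2506/5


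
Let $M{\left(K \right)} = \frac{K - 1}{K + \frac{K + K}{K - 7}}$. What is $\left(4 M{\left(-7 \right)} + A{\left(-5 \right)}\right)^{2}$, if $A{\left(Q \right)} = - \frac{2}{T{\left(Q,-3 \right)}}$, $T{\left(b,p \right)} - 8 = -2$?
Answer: $25$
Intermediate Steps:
$T{\left(b,p \right)} = 6$ ($T{\left(b,p \right)} = 8 - 2 = 6$)
$M{\left(K \right)} = \frac{-1 + K}{K + \frac{2 K}{-7 + K}}$
$A{\left(Q \right)} = - \frac{1}{3}$ ($A{\left(Q \right)} = - \frac{2}{6} = \left(-2\right) \frac{1}{6} = - \frac{1}{3}$)
$\left(4 M{\left(-7 \right)} + A{\left(-5 \right)}\right)^{2} = \left(4 \frac{7 + \left(-7\right)^{2} - -56}{\left(-7\right) \left(-5 - 7\right)} - \frac{1}{3}\right)^{2} = \left(4 \left(- \frac{7 + 49 + 56}{7 \left(-12\right)}\right) - \frac{1}{3}\right)^{2} = \left(4 \left(\left(- \frac{1}{7}\right) \left(- \frac{1}{12}\right) 112\right) - \frac{1}{3}\right)^{2} = \left(4 \cdot \frac{4}{3} - \frac{1}{3}\right)^{2} = \left(\frac{16}{3} - \frac{1}{3}\right)^{2} = 5^{2} = 25$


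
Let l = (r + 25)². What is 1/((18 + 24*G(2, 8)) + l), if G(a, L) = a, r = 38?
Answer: 1/4035 ≈ 0.00024783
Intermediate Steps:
l = 3969 (l = (38 + 25)² = 63² = 3969)
1/((18 + 24*G(2, 8)) + l) = 1/((18 + 24*2) + 3969) = 1/((18 + 48) + 3969) = 1/(66 + 3969) = 1/4035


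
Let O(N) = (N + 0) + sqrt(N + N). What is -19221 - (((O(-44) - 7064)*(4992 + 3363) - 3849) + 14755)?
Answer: 59357213 - 16710*I*sqrt(22) ≈ 5.9357e+7 - 78377.0*I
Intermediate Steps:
O(N) = N + sqrt(2)*sqrt(N) (O(N) = N + sqrt(2*N) = N + sqrt(2)*sqrt(N))
-19221 - (((O(-44) - 7064)*(4992 + 3363) - 3849) + 14755) = -19221 - ((((-44 + sqrt(2)*sqrt(-44)) - 7064)*(4992 + 3363) - 3849) + 14755) = -19221 - ((((-44 + sqrt(2)*(2*I*sqrt(11))) - 7064)*8355 - 3849) + 14755) = -19221 - ((((-44 + 2*I*sqrt(22)) - 7064)*8355 - 3849) + 14755) = -19221 - (((-7108 + 2*I*sqrt(22))*8355 - 3849) + 14755) = -19221 - (((-59387340 + 16710*I*sqrt(22)) - 3849) + 14755) = -19221 - ((-59391189 + 16710*I*sqrt(22)) + 14755) = -19221 - (-59376434 + 16710*I*sqrt(22)) = -19221 + (59376434 - 16710*I*sqrt(22)) = 59357213 - 16710*I*sqrt(22)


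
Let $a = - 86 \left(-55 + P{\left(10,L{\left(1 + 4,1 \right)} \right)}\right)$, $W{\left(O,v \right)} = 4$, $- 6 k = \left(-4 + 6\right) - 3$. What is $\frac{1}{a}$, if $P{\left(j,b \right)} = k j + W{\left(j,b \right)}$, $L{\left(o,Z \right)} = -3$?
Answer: $\frac{3}{12728} \approx 0.0002357$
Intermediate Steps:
$k = \frac{1}{6}$ ($k = - \frac{\left(-4 + 6\right) - 3}{6} = - \frac{2 - 3}{6} = \left(- \frac{1}{6}\right) \left(-1\right) = \frac{1}{6} \approx 0.16667$)
$P{\left(j,b \right)} = 4 + \frac{j}{6}$ ($P{\left(j,b \right)} = \frac{j}{6} + 4 = 4 + \frac{j}{6}$)
$a = \frac{12728}{3}$ ($a = - 86 \left(-55 + \left(4 + \frac{1}{6} \cdot 10\right)\right) = - 86 \left(-55 + \left(4 + \frac{5}{3}\right)\right) = - 86 \left(-55 + \frac{17}{3}\right) = \left(-86\right) \left(- \frac{148}{3}\right) = \frac{12728}{3} \approx 4242.7$)
$\frac{1}{a} = \frac{1}{\frac{12728}{3}} = \frac{3}{12728}$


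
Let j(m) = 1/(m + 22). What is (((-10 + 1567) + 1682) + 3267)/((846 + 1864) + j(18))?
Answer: 260240/108401 ≈ 2.4007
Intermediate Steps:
j(m) = 1/(22 + m)
(((-10 + 1567) + 1682) + 3267)/((846 + 1864) + j(18)) = (((-10 + 1567) + 1682) + 3267)/((846 + 1864) + 1/(22 + 18)) = ((1557 + 1682) + 3267)/(2710 + 1/40) = (3239 + 3267)/(2710 + 1/40) = 6506/(108401/40) = 6506*(40/108401) = 260240/108401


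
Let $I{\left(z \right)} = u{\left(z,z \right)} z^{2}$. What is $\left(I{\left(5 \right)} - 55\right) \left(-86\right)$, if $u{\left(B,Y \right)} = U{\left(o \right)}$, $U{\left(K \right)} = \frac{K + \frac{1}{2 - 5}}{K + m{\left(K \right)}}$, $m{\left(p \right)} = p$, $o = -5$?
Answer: $\frac{10750}{3} \approx 3583.3$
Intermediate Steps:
$U{\left(K \right)} = \frac{- \frac{1}{3} + K}{2 K}$ ($U{\left(K \right)} = \frac{K + \frac{1}{2 - 5}}{K + K} = \frac{K + \frac{1}{-3}}{2 K} = \left(K - \frac{1}{3}\right) \frac{1}{2 K} = \left(- \frac{1}{3} + K\right) \frac{1}{2 K} = \frac{- \frac{1}{3} + K}{2 K}$)
$u{\left(B,Y \right)} = \frac{8}{15}$ ($u{\left(B,Y \right)} = \frac{-1 + 3 \left(-5\right)}{6 \left(-5\right)} = \frac{1}{6} \left(- \frac{1}{5}\right) \left(-1 - 15\right) = \frac{1}{6} \left(- \frac{1}{5}\right) \left(-16\right) = \frac{8}{15}$)
$I{\left(z \right)} = \frac{8 z^{2}}{15}$
$\left(I{\left(5 \right)} - 55\right) \left(-86\right) = \left(\frac{8 \cdot 5^{2}}{15} - 55\right) \left(-86\right) = \left(\frac{8}{15} \cdot 25 - 55\right) \left(-86\right) = \left(\frac{40}{3} - 55\right) \left(-86\right) = \left(- \frac{125}{3}\right) \left(-86\right) = \frac{10750}{3}$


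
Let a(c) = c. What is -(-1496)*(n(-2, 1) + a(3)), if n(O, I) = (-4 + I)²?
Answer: 17952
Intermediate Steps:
-(-1496)*(n(-2, 1) + a(3)) = -(-1496)*((-4 + 1)² + 3) = -(-1496)*((-3)² + 3) = -(-1496)*(9 + 3) = -(-1496)*12 = -34*(-528) = 17952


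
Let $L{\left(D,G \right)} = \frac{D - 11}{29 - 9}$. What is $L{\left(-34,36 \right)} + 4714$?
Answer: $\frac{18847}{4} \approx 4711.8$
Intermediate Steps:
$L{\left(D,G \right)} = - \frac{11}{20} + \frac{D}{20}$ ($L{\left(D,G \right)} = \frac{-11 + D}{20} = \left(-11 + D\right) \frac{1}{20} = - \frac{11}{20} + \frac{D}{20}$)
$L{\left(-34,36 \right)} + 4714 = \left(- \frac{11}{20} + \frac{1}{20} \left(-34\right)\right) + 4714 = \left(- \frac{11}{20} - \frac{17}{10}\right) + 4714 = - \frac{9}{4} + 4714 = \frac{18847}{4}$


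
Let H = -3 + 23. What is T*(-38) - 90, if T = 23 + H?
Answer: -1724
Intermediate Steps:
H = 20
T = 43 (T = 23 + 20 = 43)
T*(-38) - 90 = 43*(-38) - 90 = -1634 - 90 = -1724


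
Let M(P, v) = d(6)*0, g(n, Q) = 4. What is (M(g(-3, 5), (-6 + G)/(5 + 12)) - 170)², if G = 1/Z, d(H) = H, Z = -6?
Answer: 28900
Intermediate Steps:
G = -⅙ (G = 1/(-6) = -⅙ ≈ -0.16667)
M(P, v) = 0 (M(P, v) = 6*0 = 0)
(M(g(-3, 5), (-6 + G)/(5 + 12)) - 170)² = (0 - 170)² = (-170)² = 28900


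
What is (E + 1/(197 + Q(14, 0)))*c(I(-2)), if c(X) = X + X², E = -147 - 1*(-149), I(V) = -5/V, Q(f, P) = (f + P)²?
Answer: 27545/1572 ≈ 17.522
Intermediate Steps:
Q(f, P) = (P + f)²
E = 2 (E = -147 + 149 = 2)
(E + 1/(197 + Q(14, 0)))*c(I(-2)) = (2 + 1/(197 + (0 + 14)²))*((-5/(-2))*(1 - 5/(-2))) = (2 + 1/(197 + 14²))*((-5*(-½))*(1 - 5*(-½))) = (2 + 1/(197 + 196))*(5*(1 + 5/2)/2) = (2 + 1/393)*((5/2)*(7/2)) = (2 + 1/393)*(35/4) = (787/393)*(35/4) = 27545/1572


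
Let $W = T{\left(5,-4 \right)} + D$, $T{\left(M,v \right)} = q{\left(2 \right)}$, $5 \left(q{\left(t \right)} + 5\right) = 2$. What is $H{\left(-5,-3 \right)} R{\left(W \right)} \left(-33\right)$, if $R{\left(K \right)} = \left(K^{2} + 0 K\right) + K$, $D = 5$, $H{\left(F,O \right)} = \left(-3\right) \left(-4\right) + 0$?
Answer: $- \frac{5544}{25} \approx -221.76$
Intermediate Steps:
$q{\left(t \right)} = - \frac{23}{5}$ ($q{\left(t \right)} = -5 + \frac{1}{5} \cdot 2 = -5 + \frac{2}{5} = - \frac{23}{5}$)
$T{\left(M,v \right)} = - \frac{23}{5}$
$H{\left(F,O \right)} = 12$ ($H{\left(F,O \right)} = 12 + 0 = 12$)
$W = \frac{2}{5}$ ($W = - \frac{23}{5} + 5 = \frac{2}{5} \approx 0.4$)
$R{\left(K \right)} = K + K^{2}$ ($R{\left(K \right)} = \left(K^{2} + 0\right) + K = K^{2} + K = K + K^{2}$)
$H{\left(-5,-3 \right)} R{\left(W \right)} \left(-33\right) = 12 \frac{2 \left(1 + \frac{2}{5}\right)}{5} \left(-33\right) = 12 \cdot \frac{2}{5} \cdot \frac{7}{5} \left(-33\right) = 12 \cdot \frac{14}{25} \left(-33\right) = \frac{168}{25} \left(-33\right) = - \frac{5544}{25}$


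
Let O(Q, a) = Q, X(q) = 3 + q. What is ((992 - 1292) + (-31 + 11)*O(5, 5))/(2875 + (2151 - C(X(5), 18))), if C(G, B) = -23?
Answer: -400/5049 ≈ -0.079224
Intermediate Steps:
((992 - 1292) + (-31 + 11)*O(5, 5))/(2875 + (2151 - C(X(5), 18))) = ((992 - 1292) + (-31 + 11)*5)/(2875 + (2151 - 1*(-23))) = (-300 - 20*5)/(2875 + (2151 + 23)) = (-300 - 100)/(2875 + 2174) = -400/5049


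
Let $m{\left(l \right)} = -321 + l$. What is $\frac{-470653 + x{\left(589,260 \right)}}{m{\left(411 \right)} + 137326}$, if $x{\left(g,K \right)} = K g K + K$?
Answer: $\frac{39346007}{137416} \approx 286.33$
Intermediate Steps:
$x{\left(g,K \right)} = K + g K^{2}$ ($x{\left(g,K \right)} = g K^{2} + K = K + g K^{2}$)
$\frac{-470653 + x{\left(589,260 \right)}}{m{\left(411 \right)} + 137326} = \frac{-470653 + 260 \left(1 + 260 \cdot 589\right)}{\left(-321 + 411\right) + 137326} = \frac{-470653 + 260 \left(1 + 153140\right)}{90 + 137326} = \frac{-470653 + 260 \cdot 153141}{137416} = \left(-470653 + 39816660\right) \frac{1}{137416} = 39346007 \cdot \frac{1}{137416} = \frac{39346007}{137416}$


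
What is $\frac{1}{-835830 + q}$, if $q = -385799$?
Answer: $- \frac{1}{1221629} \approx -8.1858 \cdot 10^{-7}$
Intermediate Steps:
$\frac{1}{-835830 + q} = \frac{1}{-835830 - 385799} = \frac{1}{-1221629} = - \frac{1}{1221629}$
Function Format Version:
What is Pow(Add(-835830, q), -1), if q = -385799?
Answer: Rational(-1, 1221629) ≈ -8.1858e-7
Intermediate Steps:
Pow(Add(-835830, q), -1) = Pow(Add(-835830, -385799), -1) = Pow(-1221629, -1) = Rational(-1, 1221629)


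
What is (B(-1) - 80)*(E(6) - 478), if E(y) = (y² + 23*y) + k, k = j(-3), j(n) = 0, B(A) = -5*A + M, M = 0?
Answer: 22800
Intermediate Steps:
B(A) = -5*A (B(A) = -5*A + 0 = -5*A)
k = 0
E(y) = y² + 23*y (E(y) = (y² + 23*y) + 0 = y² + 23*y)
(B(-1) - 80)*(E(6) - 478) = (-5*(-1) - 80)*(6*(23 + 6) - 478) = (5 - 80)*(6*29 - 478) = -75*(174 - 478) = -75*(-304) = 22800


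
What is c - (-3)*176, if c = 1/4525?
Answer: 2389201/4525 ≈ 528.00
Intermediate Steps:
c = 1/4525 ≈ 0.00022099
c - (-3)*176 = 1/4525 - (-3)*176 = 1/4525 - 1*(-528) = 1/4525 + 528 = 2389201/4525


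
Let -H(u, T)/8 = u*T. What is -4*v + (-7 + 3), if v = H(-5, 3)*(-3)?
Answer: 1436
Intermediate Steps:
H(u, T) = -8*T*u (H(u, T) = -8*u*T = -8*T*u)
v = -360 (v = -8*3*(-5)*(-3) = 120*(-3) = -360)
-4*v + (-7 + 3) = -4*(-360) + (-7 + 3) = 1440 - 4 = 1436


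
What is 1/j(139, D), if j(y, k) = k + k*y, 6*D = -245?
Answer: -3/17150 ≈ -0.00017493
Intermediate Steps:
D = -245/6 (D = (⅙)*(-245) = -245/6 ≈ -40.833)
1/j(139, D) = 1/(-245*(1 + 139)/6) = 1/(-245/6*140) = 1/(-17150/3) = -3/17150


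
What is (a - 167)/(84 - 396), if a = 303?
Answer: -17/39 ≈ -0.43590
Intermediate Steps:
(a - 167)/(84 - 396) = (303 - 167)/(84 - 396) = 136/(-312) = 136*(-1/312) = -17/39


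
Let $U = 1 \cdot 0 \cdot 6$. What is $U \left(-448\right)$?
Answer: $0$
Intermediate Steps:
$U = 0$ ($U = 0 \cdot 6 = 0$)
$U \left(-448\right) = 0 \left(-448\right) = 0$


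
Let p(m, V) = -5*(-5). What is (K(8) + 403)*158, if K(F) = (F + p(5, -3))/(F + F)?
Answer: 511999/8 ≈ 64000.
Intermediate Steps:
p(m, V) = 25
K(F) = (25 + F)/(2*F) (K(F) = (F + 25)/(F + F) = (25 + F)/((2*F)) = (25 + F)*(1/(2*F)) = (25 + F)/(2*F))
(K(8) + 403)*158 = ((1/2)*(25 + 8)/8 + 403)*158 = ((1/2)*(1/8)*33 + 403)*158 = (33/16 + 403)*158 = (6481/16)*158 = 511999/8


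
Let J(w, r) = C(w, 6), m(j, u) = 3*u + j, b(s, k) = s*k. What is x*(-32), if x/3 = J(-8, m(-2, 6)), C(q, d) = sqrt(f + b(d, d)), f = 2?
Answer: -96*sqrt(38) ≈ -591.78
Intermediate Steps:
b(s, k) = k*s
C(q, d) = sqrt(2 + d**2) (C(q, d) = sqrt(2 + d*d) = sqrt(2 + d**2))
m(j, u) = j + 3*u
J(w, r) = sqrt(38) (J(w, r) = sqrt(2 + 6**2) = sqrt(2 + 36) = sqrt(38))
x = 3*sqrt(38) ≈ 18.493
x*(-32) = (3*sqrt(38))*(-32) = -96*sqrt(38)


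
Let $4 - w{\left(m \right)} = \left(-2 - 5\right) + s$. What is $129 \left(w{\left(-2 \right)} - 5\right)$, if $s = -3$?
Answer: $1161$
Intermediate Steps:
$w{\left(m \right)} = 14$ ($w{\left(m \right)} = 4 - \left(\left(-2 - 5\right) - 3\right) = 4 - \left(-7 - 3\right) = 4 - -10 = 4 + 10 = 14$)
$129 \left(w{\left(-2 \right)} - 5\right) = 129 \left(14 - 5\right) = 129 \cdot 9 = 1161$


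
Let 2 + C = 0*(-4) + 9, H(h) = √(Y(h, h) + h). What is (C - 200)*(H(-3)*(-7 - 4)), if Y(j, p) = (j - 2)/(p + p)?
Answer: 2123*I*√78/6 ≈ 3125.0*I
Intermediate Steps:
Y(j, p) = (-2 + j)/(2*p) (Y(j, p) = (-2 + j)/((2*p)) = (-2 + j)*(1/(2*p)) = (-2 + j)/(2*p))
H(h) = √(h + (-2 + h)/(2*h)) (H(h) = √((-2 + h)/(2*h) + h) = √(h + (-2 + h)/(2*h)))
C = 7 (C = -2 + (0*(-4) + 9) = -2 + (0 + 9) = -2 + 9 = 7)
(C - 200)*(H(-3)*(-7 - 4)) = (7 - 200)*((√(2 - 4/(-3) + 4*(-3))/2)*(-7 - 4)) = -193*√(2 - 4*(-⅓) - 12)/2*(-11) = -193*√(2 + 4/3 - 12)/2*(-11) = -193*√(-26/3)/2*(-11) = -193*(I*√78/3)/2*(-11) = -193*I*√78/6*(-11) = -(-2123)*I*√78/6 = 2123*I*√78/6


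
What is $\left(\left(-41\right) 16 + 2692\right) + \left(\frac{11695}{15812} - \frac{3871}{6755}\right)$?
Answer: $\frac{31069010519}{15258580} \approx 2036.2$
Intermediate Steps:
$\left(\left(-41\right) 16 + 2692\right) + \left(\frac{11695}{15812} - \frac{3871}{6755}\right) = \left(-656 + 2692\right) + \left(11695 \cdot \frac{1}{15812} - \frac{553}{965}\right) = 2036 + \left(\frac{11695}{15812} - \frac{553}{965}\right) = 2036 + \frac{2541639}{15258580} = \frac{31069010519}{15258580}$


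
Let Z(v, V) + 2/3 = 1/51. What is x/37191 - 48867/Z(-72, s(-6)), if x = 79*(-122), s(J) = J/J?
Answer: 2808718921/37191 ≈ 75522.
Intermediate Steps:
s(J) = 1
x = -9638
Z(v, V) = -11/17 (Z(v, V) = -2/3 + 1/51 = -11/17)
x/37191 - 48867/Z(-72, s(-6)) = -9638/37191 - 48867/(-11/17) = -9638*1/37191 - 48867*(-17/11) = -9638/37191 + 830739/11 = 2808718921/37191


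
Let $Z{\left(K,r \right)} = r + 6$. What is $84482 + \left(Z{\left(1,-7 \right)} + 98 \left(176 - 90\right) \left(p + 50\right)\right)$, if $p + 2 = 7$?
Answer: $548021$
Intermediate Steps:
$Z{\left(K,r \right)} = 6 + r$
$p = 5$ ($p = -2 + 7 = 5$)
$84482 + \left(Z{\left(1,-7 \right)} + 98 \left(176 - 90\right) \left(p + 50\right)\right) = 84482 + \left(\left(6 - 7\right) + 98 \left(176 - 90\right) \left(5 + 50\right)\right) = 84482 - \left(1 - 98 \cdot 86 \cdot 55\right) = 84482 + \left(-1 + 98 \cdot 4730\right) = 84482 + \left(-1 + 463540\right) = 84482 + 463539 = 548021$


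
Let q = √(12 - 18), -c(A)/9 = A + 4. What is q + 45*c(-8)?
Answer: 1620 + I*√6 ≈ 1620.0 + 2.4495*I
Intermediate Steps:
c(A) = -36 - 9*A (c(A) = -9*(A + 4) = -9*(4 + A) = -36 - 9*A)
q = I*√6 (q = √(-6) = I*√6 ≈ 2.4495*I)
q + 45*c(-8) = I*√6 + 45*(-36 - 9*(-8)) = I*√6 + 45*(-36 + 72) = I*√6 + 45*36 = I*√6 + 1620 = 1620 + I*√6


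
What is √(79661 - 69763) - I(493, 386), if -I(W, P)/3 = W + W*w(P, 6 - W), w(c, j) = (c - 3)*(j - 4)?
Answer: -278128908 + 7*√202 ≈ -2.7813e+8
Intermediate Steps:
w(c, j) = (-4 + j)*(-3 + c) (w(c, j) = (-3 + c)*(-4 + j) = (-4 + j)*(-3 + c))
I(W, P) = -3*W - 3*W*(-6 - 4*P + 3*W + P*(6 - W)) (I(W, P) = -3*(W + W*(12 - 4*P - 3*(6 - W) + P*(6 - W))) = -3*(W + W*(12 - 4*P + (-18 + 3*W) + P*(6 - W))) = -3*(W + W*(-6 - 4*P + 3*W + P*(6 - W))) = -3*W - 3*W*(-6 - 4*P + 3*W + P*(6 - W)))
√(79661 - 69763) - I(493, 386) = √(79661 - 69763) - 3*493*(5 - 3*493 - 2*386 + 386*493) = √9898 - 3*493*(5 - 1479 - 772 + 190298) = 7*√202 - 3*493*188052 = 7*√202 - 1*278128908 = 7*√202 - 278128908 = -278128908 + 7*√202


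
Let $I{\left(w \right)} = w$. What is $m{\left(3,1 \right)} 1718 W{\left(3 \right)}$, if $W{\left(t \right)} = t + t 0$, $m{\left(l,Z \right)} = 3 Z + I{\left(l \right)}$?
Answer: $30924$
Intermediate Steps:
$m{\left(l,Z \right)} = l + 3 Z$ ($m{\left(l,Z \right)} = 3 Z + l = l + 3 Z$)
$W{\left(t \right)} = t$ ($W{\left(t \right)} = t + 0 = t$)
$m{\left(3,1 \right)} 1718 W{\left(3 \right)} = \left(3 + 3 \cdot 1\right) 1718 \cdot 3 = \left(3 + 3\right) 1718 \cdot 3 = 6 \cdot 1718 \cdot 3 = 10308 \cdot 3 = 30924$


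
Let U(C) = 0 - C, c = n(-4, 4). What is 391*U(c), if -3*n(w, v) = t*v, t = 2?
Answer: 3128/3 ≈ 1042.7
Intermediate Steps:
n(w, v) = -2*v/3
c = -8/3 (c = -⅔*4 = -8/3 ≈ -2.6667)
U(C) = -C
391*U(c) = 391*(-1*(-8/3)) = 391*(8/3) = 3128/3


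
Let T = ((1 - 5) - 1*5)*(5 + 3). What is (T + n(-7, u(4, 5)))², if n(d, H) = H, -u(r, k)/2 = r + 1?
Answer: 6724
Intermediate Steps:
u(r, k) = -2 - 2*r (u(r, k) = -2*(r + 1) = -2*(1 + r) = -2 - 2*r)
T = -72 (T = (-4 - 5)*8 = -9*8 = -72)
(T + n(-7, u(4, 5)))² = (-72 + (-2 - 2*4))² = (-72 + (-2 - 8))² = (-72 - 10)² = (-82)² = 6724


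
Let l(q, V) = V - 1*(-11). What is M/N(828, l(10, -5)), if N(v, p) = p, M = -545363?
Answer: -545363/6 ≈ -90894.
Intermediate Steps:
l(q, V) = 11 + V (l(q, V) = V + 11 = 11 + V)
M/N(828, l(10, -5)) = -545363/(11 - 5) = -545363/6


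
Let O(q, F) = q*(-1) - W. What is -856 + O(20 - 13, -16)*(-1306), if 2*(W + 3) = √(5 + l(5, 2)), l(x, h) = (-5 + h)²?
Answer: 4368 + 653*√14 ≈ 6811.3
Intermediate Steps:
W = -3 + √14/2 (W = -3 + √(5 + (-5 + 2)²)/2 = -3 + √(5 + (-3)²)/2 = -3 + √(5 + 9)/2 = -3 + √14/2 ≈ -1.1292)
O(q, F) = 3 - q - √14/2 (O(q, F) = q*(-1) - (-3 + √14/2) = -q + (3 - √14/2) = 3 - q - √14/2)
-856 + O(20 - 13, -16)*(-1306) = -856 + (3 - (20 - 13) - √14/2)*(-1306) = -856 + (3 - 1*7 - √14/2)*(-1306) = -856 + (3 - 7 - √14/2)*(-1306) = -856 + (-4 - √14/2)*(-1306) = -856 + (5224 + 653*√14) = 4368 + 653*√14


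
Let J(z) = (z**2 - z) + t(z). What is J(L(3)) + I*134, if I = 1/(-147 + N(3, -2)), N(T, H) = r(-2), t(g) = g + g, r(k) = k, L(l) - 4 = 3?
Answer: 8210/149 ≈ 55.101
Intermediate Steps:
L(l) = 7 (L(l) = 4 + 3 = 7)
t(g) = 2*g
N(T, H) = -2
J(z) = z + z**2 (J(z) = (z**2 - z) + 2*z = z + z**2)
I = -1/149 (I = 1/(-147 - 2) = 1/(-149) = -1/149 ≈ -0.0067114)
J(L(3)) + I*134 = 7*(1 + 7) - 1/149*134 = 7*8 - 134/149 = 56 - 134/149 = 8210/149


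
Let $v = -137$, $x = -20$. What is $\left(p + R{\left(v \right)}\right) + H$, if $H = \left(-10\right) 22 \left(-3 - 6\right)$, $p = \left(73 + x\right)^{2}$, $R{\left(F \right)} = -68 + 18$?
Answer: $4739$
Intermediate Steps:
$R{\left(F \right)} = -50$
$p = 2809$ ($p = \left(73 - 20\right)^{2} = 53^{2} = 2809$)
$H = 1980$ ($H = - 220 \left(-3 - 6\right) = \left(-220\right) \left(-9\right) = 1980$)
$\left(p + R{\left(v \right)}\right) + H = \left(2809 - 50\right) + 1980 = 2759 + 1980 = 4739$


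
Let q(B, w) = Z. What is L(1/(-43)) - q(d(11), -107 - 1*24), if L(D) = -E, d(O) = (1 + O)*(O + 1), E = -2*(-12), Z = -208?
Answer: 184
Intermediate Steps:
E = 24
d(O) = (1 + O)**2 (d(O) = (1 + O)*(1 + O) = (1 + O)**2)
q(B, w) = -208
L(D) = -24 (L(D) = -1*24 = -24)
L(1/(-43)) - q(d(11), -107 - 1*24) = -24 - 1*(-208) = -24 + 208 = 184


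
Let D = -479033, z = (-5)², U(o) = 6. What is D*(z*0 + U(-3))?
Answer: -2874198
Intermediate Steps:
z = 25
D*(z*0 + U(-3)) = -479033*(25*0 + 6) = -479033*(0 + 6) = -479033*6 = -2874198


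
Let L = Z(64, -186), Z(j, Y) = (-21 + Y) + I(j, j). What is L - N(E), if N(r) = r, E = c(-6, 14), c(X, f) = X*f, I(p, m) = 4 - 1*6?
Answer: -125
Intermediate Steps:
I(p, m) = -2 (I(p, m) = 4 - 6 = -2)
Z(j, Y) = -23 + Y (Z(j, Y) = (-21 + Y) - 2 = -23 + Y)
E = -84 (E = -6*14 = -84)
L = -209 (L = -23 - 186 = -209)
L - N(E) = -209 - 1*(-84) = -209 + 84 = -125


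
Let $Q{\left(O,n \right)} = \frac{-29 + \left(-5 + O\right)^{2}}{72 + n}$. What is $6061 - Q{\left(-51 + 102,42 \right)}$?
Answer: $\frac{688867}{114} \approx 6042.7$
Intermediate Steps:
$Q{\left(O,n \right)} = \frac{-29 + \left(-5 + O\right)^{2}}{72 + n}$
$6061 - Q{\left(-51 + 102,42 \right)} = 6061 - \frac{-29 + \left(-5 + \left(-51 + 102\right)\right)^{2}}{72 + 42} = 6061 - \frac{-29 + \left(-5 + 51\right)^{2}}{114} = 6061 - \frac{-29 + 46^{2}}{114} = 6061 - \frac{-29 + 2116}{114} = 6061 - \frac{1}{114} \cdot 2087 = 6061 - \frac{2087}{114} = \frac{688867}{114}$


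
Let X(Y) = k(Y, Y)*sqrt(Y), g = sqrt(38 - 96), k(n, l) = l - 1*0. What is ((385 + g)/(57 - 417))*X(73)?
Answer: 73*sqrt(73)*(-385 - I*sqrt(58))/360 ≈ -667.03 - 13.195*I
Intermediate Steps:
k(n, l) = l (k(n, l) = l + 0 = l)
g = I*sqrt(58) (g = sqrt(-58) = I*sqrt(58) ≈ 7.6158*I)
X(Y) = Y**(3/2) (X(Y) = Y*sqrt(Y) = Y**(3/2))
((385 + g)/(57 - 417))*X(73) = ((385 + I*sqrt(58))/(57 - 417))*73**(3/2) = ((385 + I*sqrt(58))/(-360))*(73*sqrt(73)) = ((385 + I*sqrt(58))*(-1/360))*(73*sqrt(73)) = (-77/72 - I*sqrt(58)/360)*(73*sqrt(73)) = 73*sqrt(73)*(-77/72 - I*sqrt(58)/360)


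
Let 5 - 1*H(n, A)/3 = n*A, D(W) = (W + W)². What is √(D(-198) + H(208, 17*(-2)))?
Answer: 3*√19783 ≈ 421.96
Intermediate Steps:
D(W) = 4*W² (D(W) = (2*W)² = 4*W²)
H(n, A) = 15 - 3*A*n (H(n, A) = 15 - 3*n*A = 15 - 3*A*n)
√(D(-198) + H(208, 17*(-2))) = √(4*(-198)² + (15 - 3*17*(-2)*208)) = √(4*39204 + (15 - 3*(-34)*208)) = √(156816 + (15 + 21216)) = √(156816 + 21231) = √178047 = 3*√19783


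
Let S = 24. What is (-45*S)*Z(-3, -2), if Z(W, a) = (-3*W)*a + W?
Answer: 22680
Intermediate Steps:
Z(W, a) = W - 3*W*a (Z(W, a) = -3*W*a + W = W - 3*W*a)
(-45*S)*Z(-3, -2) = (-45*24)*(-3*(1 - 3*(-2))) = -(-3240)*(1 + 6) = -(-3240)*7 = -1080*(-21) = 22680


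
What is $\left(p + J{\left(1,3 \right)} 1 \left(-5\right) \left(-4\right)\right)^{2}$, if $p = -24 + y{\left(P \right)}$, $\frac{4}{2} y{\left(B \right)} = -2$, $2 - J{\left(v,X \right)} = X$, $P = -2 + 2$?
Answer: $2025$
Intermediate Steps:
$P = 0$
$J{\left(v,X \right)} = 2 - X$
$y{\left(B \right)} = -1$ ($y{\left(B \right)} = \frac{1}{2} \left(-2\right) = -1$)
$p = -25$ ($p = -24 - 1 = -25$)
$\left(p + J{\left(1,3 \right)} 1 \left(-5\right) \left(-4\right)\right)^{2} = \left(-25 + \left(2 - 3\right) 1 \left(-5\right) \left(-4\right)\right)^{2} = \left(-25 + \left(2 - 3\right) \left(-5\right) \left(-4\right)\right)^{2} = \left(-25 + \left(-1\right) \left(-5\right) \left(-4\right)\right)^{2} = \left(-25 + 5 \left(-4\right)\right)^{2} = \left(-25 - 20\right)^{2} = \left(-45\right)^{2} = 2025$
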